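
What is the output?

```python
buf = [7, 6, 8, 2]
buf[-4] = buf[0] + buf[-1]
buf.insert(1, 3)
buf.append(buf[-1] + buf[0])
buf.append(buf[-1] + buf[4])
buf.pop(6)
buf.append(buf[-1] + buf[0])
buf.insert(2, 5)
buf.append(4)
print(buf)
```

buf[-4] = buf[0]+buf[-1] = 7+2 = 9 → [9, 6, 8, 2]
insert 3 at 1 → [9, 3, 6, 8, 2]
append buf[-1]+buf[0] = 2+9 = 11 → [9, 3, 6, 8, 2, 11]
append buf[-1]+buf[4] = 11+2 = 13 → [9, 3, 6, 8, 2, 11, 13]
pop(6) removes 13 → [9, 3, 6, 8, 2, 11]
append buf[-1]+buf[0] = 11+9 = 20 → [9, 3, 6, 8, 2, 11, 20]
insert 5 at 2 → [9, 3, 5, 6, 8, 2, 11, 20]
append 4 → [9, 3, 5, 6, 8, 2, 11, 20, 4]

[9, 3, 5, 6, 8, 2, 11, 20, 4]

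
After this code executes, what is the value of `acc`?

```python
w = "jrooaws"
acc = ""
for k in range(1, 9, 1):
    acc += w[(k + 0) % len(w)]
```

'rooawsjr'

k=1: add w[1]='r' → 'r'
k=2: add w[2]='o' → 'ro'
k=3: add w[3]='o' → 'roo'
k=4: add w[4]='a' → 'rooa'
k=5: add w[5]='w' → 'rooaw'
k=6: add w[6]='s' → 'rooaws'
k=7: add w[0]='j' → 'rooawsj'
k=8: add w[1]='r' → 'rooawsjr'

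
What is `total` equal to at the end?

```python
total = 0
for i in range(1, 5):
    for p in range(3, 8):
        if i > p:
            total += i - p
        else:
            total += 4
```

77

i=1,p=3: not 1>3, total = 0+4 = 4
i=1,p=4: not 1>4, total = 4+4 = 8
i=1,p=5: not 1>5, total = 8+4 = 12
i=1,p=6: not 1>6, total = 12+4 = 16
i=1,p=7: not 1>7, total = 16+4 = 20
i=2,p=3: not 2>3, total = 20+4 = 24
i=2,p=4: not 2>4, total = 24+4 = 28
i=2,p=5: not 2>5, total = 28+4 = 32
i=2,p=6: not 2>6, total = 32+4 = 36
i=2,p=7: not 2>7, total = 36+4 = 40
i=3,p=3: not 3>3, total = 40+4 = 44
i=3,p=4: not 3>4, total = 44+4 = 48
i=3,p=5: not 3>5, total = 48+4 = 52
i=3,p=6: not 3>6, total = 52+4 = 56
i=3,p=7: not 3>7, total = 56+4 = 60
i=4,p=3: 4>3, total = 60+1 = 61
i=4,p=4: not 4>4, total = 61+4 = 65
i=4,p=5: not 4>5, total = 65+4 = 69
i=4,p=6: not 4>6, total = 69+4 = 73
i=4,p=7: not 4>7, total = 73+4 = 77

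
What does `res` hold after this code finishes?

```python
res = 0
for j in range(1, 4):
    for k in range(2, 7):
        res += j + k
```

j=1,k=2: res = 0+3 = 3
j=1,k=3: res = 3+4 = 7
j=1,k=4: res = 7+5 = 12
j=1,k=5: res = 12+6 = 18
j=1,k=6: res = 18+7 = 25
j=2,k=2: res = 25+4 = 29
j=2,k=3: res = 29+5 = 34
j=2,k=4: res = 34+6 = 40
j=2,k=5: res = 40+7 = 47
j=2,k=6: res = 47+8 = 55
j=3,k=2: res = 55+5 = 60
j=3,k=3: res = 60+6 = 66
j=3,k=4: res = 66+7 = 73
j=3,k=5: res = 73+8 = 81
j=3,k=6: res = 81+9 = 90

90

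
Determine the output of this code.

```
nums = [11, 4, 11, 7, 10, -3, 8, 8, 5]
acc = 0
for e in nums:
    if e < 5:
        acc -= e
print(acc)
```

-1

e=11: not <5
e=4: <5, acc = 0-4 = -4
e=11: not <5
e=7: not <5
e=10: not <5
e=-3: <5, acc = (-4)-(-3) = -1
e=8: not <5
e=8: not <5
e=5: not <5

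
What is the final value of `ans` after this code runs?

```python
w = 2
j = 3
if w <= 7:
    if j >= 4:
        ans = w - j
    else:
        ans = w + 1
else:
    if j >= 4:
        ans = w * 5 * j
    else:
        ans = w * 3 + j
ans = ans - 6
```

w=2, j=3
w <= 7 is True; j >= 4 is False
→ ans = w + 1 = 3
ans = 3-6 = -3

-3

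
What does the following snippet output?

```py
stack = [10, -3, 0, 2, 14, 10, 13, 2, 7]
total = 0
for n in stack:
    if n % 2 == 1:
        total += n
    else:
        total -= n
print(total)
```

-21

n=10: not odd, total = 0-10 = -10
n=-3: odd, total = (-10)+(-3) = -13
n=0: not odd, total = (-13)-0 = -13
n=2: not odd, total = (-13)-2 = -15
n=14: not odd, total = (-15)-14 = -29
n=10: not odd, total = (-29)-10 = -39
n=13: odd, total = (-39)+13 = -26
n=2: not odd, total = (-26)-2 = -28
n=7: odd, total = (-28)+7 = -21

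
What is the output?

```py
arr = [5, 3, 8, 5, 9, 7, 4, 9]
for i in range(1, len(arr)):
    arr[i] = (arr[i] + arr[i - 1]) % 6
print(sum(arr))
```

22

i=1: arr[1] = (3+5)%6 = 2 → [5, 2, 8, 5, 9, 7, 4, 9]
i=2: arr[2] = (8+2)%6 = 4 → [5, 2, 4, 5, 9, 7, 4, 9]
i=3: arr[3] = (5+4)%6 = 3 → [5, 2, 4, 3, 9, 7, 4, 9]
i=4: arr[4] = (9+3)%6 = 0 → [5, 2, 4, 3, 0, 7, 4, 9]
i=5: arr[5] = (7+0)%6 = 1 → [5, 2, 4, 3, 0, 1, 4, 9]
i=6: arr[6] = (4+1)%6 = 5 → [5, 2, 4, 3, 0, 1, 5, 9]
i=7: arr[7] = (9+5)%6 = 2 → [5, 2, 4, 3, 0, 1, 5, 2]
sum = 22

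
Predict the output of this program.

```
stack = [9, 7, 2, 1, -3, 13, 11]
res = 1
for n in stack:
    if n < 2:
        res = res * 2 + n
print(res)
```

3

n=9: not <2
n=7: not <2
n=2: not <2
n=1: <2, res = 1*2+1 = 3
n=-3: <2, res = 3*2+(-3) = 3
n=13: not <2
n=11: not <2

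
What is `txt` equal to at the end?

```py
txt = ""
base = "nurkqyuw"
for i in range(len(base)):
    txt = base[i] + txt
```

'wuyqkrun'

i=0: prepend 'n' → 'n'
i=1: prepend 'u' → 'un'
i=2: prepend 'r' → 'run'
i=3: prepend 'k' → 'krun'
i=4: prepend 'q' → 'qkrun'
i=5: prepend 'y' → 'yqkrun'
i=6: prepend 'u' → 'uyqkrun'
i=7: prepend 'w' → 'wuyqkrun'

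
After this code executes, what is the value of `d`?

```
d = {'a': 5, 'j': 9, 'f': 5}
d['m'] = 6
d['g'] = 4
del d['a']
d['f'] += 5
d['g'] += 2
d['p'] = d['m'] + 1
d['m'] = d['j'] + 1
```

d['m'] = 6 → {'a': 5, 'j': 9, 'f': 5, 'm': 6}
d['g'] = 4 → {'a': 5, 'j': 9, 'f': 5, 'm': 6, 'g': 4}
del 'a' → {'j': 9, 'f': 5, 'm': 6, 'g': 4}
d['f'] = 5+5 = 10 → {'j': 9, 'f': 10, 'm': 6, 'g': 4}
d['g'] = 4+2 = 6 → {'j': 9, 'f': 10, 'm': 6, 'g': 6}
d['p'] = d['m']+1 = 7 → {'j': 9, 'f': 10, 'm': 6, 'g': 6, 'p': 7}
d['m'] = d['j']+1 = 10 → {'j': 9, 'f': 10, 'm': 10, 'g': 6, 'p': 7}

{'j': 9, 'f': 10, 'm': 10, 'g': 6, 'p': 7}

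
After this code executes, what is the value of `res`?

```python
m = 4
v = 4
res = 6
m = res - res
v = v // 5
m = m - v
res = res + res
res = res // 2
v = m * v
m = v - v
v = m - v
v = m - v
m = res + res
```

6

m = 6-6 = 0
v = 4//5 = 0
m = 0-0 = 0
res = 6+6 = 12
res = 12//2 = 6
v = 0*0 = 0
m = 0-0 = 0
v = 0-0 = 0
v = 0-0 = 0
m = 6+6 = 12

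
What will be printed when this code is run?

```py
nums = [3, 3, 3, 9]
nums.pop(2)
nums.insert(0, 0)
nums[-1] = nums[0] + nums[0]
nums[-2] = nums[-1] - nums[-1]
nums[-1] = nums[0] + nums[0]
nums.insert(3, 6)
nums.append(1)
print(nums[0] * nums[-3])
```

0

pop(2) removes 3 → [3, 3, 9]
insert 0 at 0 → [0, 3, 3, 9]
nums[-1] = nums[0]+nums[0] = 0+0 = 0 → [0, 3, 3, 0]
nums[-2] = nums[-1]-nums[-1] = 0-0 = 0 → [0, 3, 0, 0]
nums[-1] = nums[0]+nums[0] = 0+0 = 0 → [0, 3, 0, 0]
insert 6 at 3 → [0, 3, 0, 6, 0]
append 1 → [0, 3, 0, 6, 0, 1]
nums[0]*nums[-3] = 0*6 = 0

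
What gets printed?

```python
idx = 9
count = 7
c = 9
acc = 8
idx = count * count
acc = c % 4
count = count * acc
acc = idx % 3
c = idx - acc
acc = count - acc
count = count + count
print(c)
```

48

idx = 7*7 = 49
acc = 9%4 = 1
count = 7*1 = 7
acc = 49%3 = 1
c = 49-1 = 48
acc = 7-1 = 6
count = 7+7 = 14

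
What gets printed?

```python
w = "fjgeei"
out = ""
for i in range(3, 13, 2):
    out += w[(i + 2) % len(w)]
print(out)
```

i=3: add w[5]='i' → 'i'
i=5: add w[1]='j' → 'ij'
i=7: add w[3]='e' → 'ije'
i=9: add w[5]='i' → 'ijei'
i=11: add w[1]='j' → 'ijeij'

ijeij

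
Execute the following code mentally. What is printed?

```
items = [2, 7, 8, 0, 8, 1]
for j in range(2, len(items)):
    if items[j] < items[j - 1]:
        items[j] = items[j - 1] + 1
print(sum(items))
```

j=2: 8>=7, unchanged → [2, 7, 8, 0, 8, 1]
j=3: 0<8, items[3] = 8+1 = 9 → [2, 7, 8, 9, 8, 1]
j=4: 8<9, items[4] = 9+1 = 10 → [2, 7, 8, 9, 10, 1]
j=5: 1<10, items[5] = 10+1 = 11 → [2, 7, 8, 9, 10, 11]
sum = 47

47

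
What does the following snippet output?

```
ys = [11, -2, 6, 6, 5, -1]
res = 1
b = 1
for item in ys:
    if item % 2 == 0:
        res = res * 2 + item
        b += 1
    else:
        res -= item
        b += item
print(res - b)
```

-93

item=11: not even, res = 1-11 = -10; b=12
item=-2: even, res = (-10)*2+(-2) = -22; b=13
item=6: even, res = (-22)*2+6 = -38; b=14
item=6: even, res = (-38)*2+6 = -70; b=15
item=5: not even, res = (-70)-5 = -75; b=20
item=-1: not even, res = (-75)-(-1) = -74; b=19
res-b = (-74)-19 = -93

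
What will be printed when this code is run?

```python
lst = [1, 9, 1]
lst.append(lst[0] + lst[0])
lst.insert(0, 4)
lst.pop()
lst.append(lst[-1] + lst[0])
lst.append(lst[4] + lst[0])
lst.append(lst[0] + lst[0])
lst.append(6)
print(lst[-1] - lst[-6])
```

-3

append lst[0]+lst[0] = 1+1 = 2 → [1, 9, 1, 2]
insert 4 at 0 → [4, 1, 9, 1, 2]
pop() removes 2 → [4, 1, 9, 1]
append lst[-1]+lst[0] = 1+4 = 5 → [4, 1, 9, 1, 5]
append lst[4]+lst[0] = 5+4 = 9 → [4, 1, 9, 1, 5, 9]
append lst[0]+lst[0] = 4+4 = 8 → [4, 1, 9, 1, 5, 9, 8]
append 6 → [4, 1, 9, 1, 5, 9, 8, 6]
lst[-1]-lst[-6] = 6-9 = -3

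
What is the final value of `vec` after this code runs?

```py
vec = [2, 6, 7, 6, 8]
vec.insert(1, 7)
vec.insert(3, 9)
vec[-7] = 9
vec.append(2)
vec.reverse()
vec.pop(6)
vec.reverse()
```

[9, 6, 9, 7, 6, 8, 2]

insert 7 at 1 → [2, 7, 6, 7, 6, 8]
insert 9 at 3 → [2, 7, 6, 9, 7, 6, 8]
vec[-7] = 9 → [9, 7, 6, 9, 7, 6, 8]
append 2 → [9, 7, 6, 9, 7, 6, 8, 2]
reverse → [2, 8, 6, 7, 9, 6, 7, 9]
pop(6) removes 7 → [2, 8, 6, 7, 9, 6, 9]
reverse → [9, 6, 9, 7, 6, 8, 2]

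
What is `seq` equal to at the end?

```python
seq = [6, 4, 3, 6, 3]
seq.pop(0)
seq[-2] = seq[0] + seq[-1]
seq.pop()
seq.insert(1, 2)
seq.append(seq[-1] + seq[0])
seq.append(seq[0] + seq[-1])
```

[4, 2, 3, 7, 11, 15]

pop(0) removes 6 → [4, 3, 6, 3]
seq[-2] = seq[0]+seq[-1] = 4+3 = 7 → [4, 3, 7, 3]
pop() removes 3 → [4, 3, 7]
insert 2 at 1 → [4, 2, 3, 7]
append seq[-1]+seq[0] = 7+4 = 11 → [4, 2, 3, 7, 11]
append seq[0]+seq[-1] = 4+11 = 15 → [4, 2, 3, 7, 11, 15]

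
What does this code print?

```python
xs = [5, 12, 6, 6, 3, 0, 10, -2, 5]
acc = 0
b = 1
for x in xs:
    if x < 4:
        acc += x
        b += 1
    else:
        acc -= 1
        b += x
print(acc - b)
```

-53

x=5: not <4, acc = 0-1 = -1; b=6
x=12: not <4, acc = (-1)-1 = -2; b=18
x=6: not <4, acc = (-2)-1 = -3; b=24
x=6: not <4, acc = (-3)-1 = -4; b=30
x=3: <4, acc = (-4)+3 = -1; b=31
x=0: <4, acc = (-1)+0 = -1; b=32
x=10: not <4, acc = (-1)-1 = -2; b=42
x=-2: <4, acc = (-2)+(-2) = -4; b=43
x=5: not <4, acc = (-4)-1 = -5; b=48
acc-b = (-5)-48 = -53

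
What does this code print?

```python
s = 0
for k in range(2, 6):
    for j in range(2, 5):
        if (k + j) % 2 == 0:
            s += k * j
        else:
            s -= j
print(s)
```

42

k=2,j=2: even sum, s = 0+4 = 4
k=2,j=3: odd sum, s = 4-3 = 1
k=2,j=4: even sum, s = 1+8 = 9
k=3,j=2: odd sum, s = 9-2 = 7
k=3,j=3: even sum, s = 7+9 = 16
k=3,j=4: odd sum, s = 16-4 = 12
k=4,j=2: even sum, s = 12+8 = 20
k=4,j=3: odd sum, s = 20-3 = 17
k=4,j=4: even sum, s = 17+16 = 33
k=5,j=2: odd sum, s = 33-2 = 31
k=5,j=3: even sum, s = 31+15 = 46
k=5,j=4: odd sum, s = 46-4 = 42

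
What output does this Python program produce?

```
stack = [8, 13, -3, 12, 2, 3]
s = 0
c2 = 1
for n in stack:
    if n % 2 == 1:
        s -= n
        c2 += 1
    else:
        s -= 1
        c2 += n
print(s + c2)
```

10

n=8: not odd, s = 0-1 = -1; c2=9
n=13: odd, s = (-1)-13 = -14; c2=10
n=-3: odd, s = (-14)-(-3) = -11; c2=11
n=12: not odd, s = (-11)-1 = -12; c2=23
n=2: not odd, s = (-12)-1 = -13; c2=25
n=3: odd, s = (-13)-3 = -16; c2=26
s+c2 = (-16)+26 = 10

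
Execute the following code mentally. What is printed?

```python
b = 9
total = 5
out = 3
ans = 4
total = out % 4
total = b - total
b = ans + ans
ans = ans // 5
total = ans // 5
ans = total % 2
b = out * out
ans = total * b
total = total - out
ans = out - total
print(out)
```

total = 3%4 = 3
total = 9-3 = 6
b = 4+4 = 8
ans = 4//5 = 0
total = 0//5 = 0
ans = 0%2 = 0
b = 3*3 = 9
ans = 0*9 = 0
total = 0-3 = -3
ans = 3-(-3) = 6

3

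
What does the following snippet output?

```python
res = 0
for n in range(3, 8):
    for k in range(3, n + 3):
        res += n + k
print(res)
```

n=3,k=3: res = 0+6 = 6
n=3,k=4: res = 6+7 = 13
n=3,k=5: res = 13+8 = 21
n=4,k=3: res = 21+7 = 28
n=4,k=4: res = 28+8 = 36
n=4,k=5: res = 36+9 = 45
n=4,k=6: res = 45+10 = 55
n=5,k=3: res = 55+8 = 63
n=5,k=4: res = 63+9 = 72
n=5,k=5: res = 72+10 = 82
n=5,k=6: res = 82+11 = 93
n=5,k=7: res = 93+12 = 105
n=6,k=3: res = 105+9 = 114
n=6,k=4: res = 114+10 = 124
n=6,k=5: res = 124+11 = 135
n=6,k=6: res = 135+12 = 147
n=6,k=7: res = 147+13 = 160
n=6,k=8: res = 160+14 = 174
n=7,k=3: res = 174+10 = 184
n=7,k=4: res = 184+11 = 195
n=7,k=5: res = 195+12 = 207
n=7,k=6: res = 207+13 = 220
n=7,k=7: res = 220+14 = 234
n=7,k=8: res = 234+15 = 249
n=7,k=9: res = 249+16 = 265

265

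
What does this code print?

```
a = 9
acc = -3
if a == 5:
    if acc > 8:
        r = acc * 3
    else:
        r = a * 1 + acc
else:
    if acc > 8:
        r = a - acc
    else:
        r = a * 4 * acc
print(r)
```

a=9, acc=-3
a == 5 is False; acc > 8 is False
→ r = a * 4 * acc = -108

-108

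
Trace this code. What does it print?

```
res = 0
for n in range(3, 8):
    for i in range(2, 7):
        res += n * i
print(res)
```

n=3,i=2: res = 0+6 = 6
n=3,i=3: res = 6+9 = 15
n=3,i=4: res = 15+12 = 27
n=3,i=5: res = 27+15 = 42
n=3,i=6: res = 42+18 = 60
n=4,i=2: res = 60+8 = 68
n=4,i=3: res = 68+12 = 80
n=4,i=4: res = 80+16 = 96
n=4,i=5: res = 96+20 = 116
n=4,i=6: res = 116+24 = 140
n=5,i=2: res = 140+10 = 150
n=5,i=3: res = 150+15 = 165
n=5,i=4: res = 165+20 = 185
n=5,i=5: res = 185+25 = 210
n=5,i=6: res = 210+30 = 240
n=6,i=2: res = 240+12 = 252
n=6,i=3: res = 252+18 = 270
n=6,i=4: res = 270+24 = 294
n=6,i=5: res = 294+30 = 324
n=6,i=6: res = 324+36 = 360
n=7,i=2: res = 360+14 = 374
n=7,i=3: res = 374+21 = 395
n=7,i=4: res = 395+28 = 423
n=7,i=5: res = 423+35 = 458
n=7,i=6: res = 458+42 = 500

500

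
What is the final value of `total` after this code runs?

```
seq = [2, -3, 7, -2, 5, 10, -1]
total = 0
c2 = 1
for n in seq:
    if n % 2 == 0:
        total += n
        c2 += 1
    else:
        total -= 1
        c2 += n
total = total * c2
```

72

n=2: even, total = 0+2 = 2; c2=2
n=-3: not even, total = 2-1 = 1; c2=-1
n=7: not even, total = 1-1 = 0; c2=6
n=-2: even, total = 0+(-2) = -2; c2=7
n=5: not even, total = (-2)-1 = -3; c2=12
n=10: even, total = (-3)+10 = 7; c2=13
n=-1: not even, total = 7-1 = 6; c2=12
total*c2 = 6*12 = 72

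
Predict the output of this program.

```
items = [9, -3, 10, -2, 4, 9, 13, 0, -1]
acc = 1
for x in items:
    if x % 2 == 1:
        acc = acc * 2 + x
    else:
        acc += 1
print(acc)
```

239

x=9: odd, acc = 1*2+9 = 11
x=-3: odd, acc = 11*2+(-3) = 19
x=10: not odd, acc = 19+1 = 20
x=-2: not odd, acc = 20+1 = 21
x=4: not odd, acc = 21+1 = 22
x=9: odd, acc = 22*2+9 = 53
x=13: odd, acc = 53*2+13 = 119
x=0: not odd, acc = 119+1 = 120
x=-1: odd, acc = 120*2+(-1) = 239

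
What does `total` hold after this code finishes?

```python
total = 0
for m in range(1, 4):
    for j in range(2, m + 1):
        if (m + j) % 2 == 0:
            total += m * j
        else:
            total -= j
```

m=2,j=2: even sum, total = 0+4 = 4
m=3,j=2: odd sum, total = 4-2 = 2
m=3,j=3: even sum, total = 2+9 = 11

11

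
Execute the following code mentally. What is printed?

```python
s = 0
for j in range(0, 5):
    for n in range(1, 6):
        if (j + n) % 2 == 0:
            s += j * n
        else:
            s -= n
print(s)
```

j=0,n=1: odd sum, s = 0-1 = -1
j=0,n=2: even sum, s = (-1)+0 = -1
j=0,n=3: odd sum, s = (-1)-3 = -4
j=0,n=4: even sum, s = (-4)+0 = -4
j=0,n=5: odd sum, s = (-4)-5 = -9
j=1,n=1: even sum, s = (-9)+1 = -8
j=1,n=2: odd sum, s = (-8)-2 = -10
j=1,n=3: even sum, s = (-10)+3 = -7
j=1,n=4: odd sum, s = (-7)-4 = -11
j=1,n=5: even sum, s = (-11)+5 = -6
j=2,n=1: odd sum, s = (-6)-1 = -7
j=2,n=2: even sum, s = (-7)+4 = -3
j=2,n=3: odd sum, s = (-3)-3 = -6
j=2,n=4: even sum, s = (-6)+8 = 2
j=2,n=5: odd sum, s = 2-5 = -3
j=3,n=1: even sum, s = (-3)+3 = 0
j=3,n=2: odd sum, s = 0-2 = -2
j=3,n=3: even sum, s = (-2)+9 = 7
j=3,n=4: odd sum, s = 7-4 = 3
j=3,n=5: even sum, s = 3+15 = 18
j=4,n=1: odd sum, s = 18-1 = 17
j=4,n=2: even sum, s = 17+8 = 25
j=4,n=3: odd sum, s = 25-3 = 22
j=4,n=4: even sum, s = 22+16 = 38
j=4,n=5: odd sum, s = 38-5 = 33

33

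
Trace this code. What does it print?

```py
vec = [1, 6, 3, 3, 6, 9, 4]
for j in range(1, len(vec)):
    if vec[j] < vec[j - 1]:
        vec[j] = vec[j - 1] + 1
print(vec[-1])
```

10

j=1: 6>=1, unchanged → [1, 6, 3, 3, 6, 9, 4]
j=2: 3<6, vec[2] = 6+1 = 7 → [1, 6, 7, 3, 6, 9, 4]
j=3: 3<7, vec[3] = 7+1 = 8 → [1, 6, 7, 8, 6, 9, 4]
j=4: 6<8, vec[4] = 8+1 = 9 → [1, 6, 7, 8, 9, 9, 4]
j=5: 9>=9, unchanged → [1, 6, 7, 8, 9, 9, 4]
j=6: 4<9, vec[6] = 9+1 = 10 → [1, 6, 7, 8, 9, 9, 10]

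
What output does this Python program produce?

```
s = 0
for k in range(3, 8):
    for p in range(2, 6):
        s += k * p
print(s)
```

350

k=3,p=2: s = 0+6 = 6
k=3,p=3: s = 6+9 = 15
k=3,p=4: s = 15+12 = 27
k=3,p=5: s = 27+15 = 42
k=4,p=2: s = 42+8 = 50
k=4,p=3: s = 50+12 = 62
k=4,p=4: s = 62+16 = 78
k=4,p=5: s = 78+20 = 98
k=5,p=2: s = 98+10 = 108
k=5,p=3: s = 108+15 = 123
k=5,p=4: s = 123+20 = 143
k=5,p=5: s = 143+25 = 168
k=6,p=2: s = 168+12 = 180
k=6,p=3: s = 180+18 = 198
k=6,p=4: s = 198+24 = 222
k=6,p=5: s = 222+30 = 252
k=7,p=2: s = 252+14 = 266
k=7,p=3: s = 266+21 = 287
k=7,p=4: s = 287+28 = 315
k=7,p=5: s = 315+35 = 350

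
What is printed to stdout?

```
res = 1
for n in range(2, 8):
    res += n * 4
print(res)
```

109

n=2: res = 1+2*4 = 9
n=3: res = 9+3*4 = 21
n=4: res = 21+4*4 = 37
n=5: res = 37+5*4 = 57
n=6: res = 57+6*4 = 81
n=7: res = 81+7*4 = 109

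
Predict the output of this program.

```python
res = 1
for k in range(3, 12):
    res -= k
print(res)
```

k=3: res = 1-3 = -2
k=4: res = (-2)-4 = -6
k=5: res = (-6)-5 = -11
k=6: res = (-11)-6 = -17
k=7: res = (-17)-7 = -24
k=8: res = (-24)-8 = -32
k=9: res = (-32)-9 = -41
k=10: res = (-41)-10 = -51
k=11: res = (-51)-11 = -62

-62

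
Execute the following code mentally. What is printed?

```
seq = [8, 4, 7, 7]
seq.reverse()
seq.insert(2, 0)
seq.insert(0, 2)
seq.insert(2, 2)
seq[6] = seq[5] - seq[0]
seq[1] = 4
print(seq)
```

[2, 4, 2, 7, 0, 4, 2]

reverse → [7, 7, 4, 8]
insert 0 at 2 → [7, 7, 0, 4, 8]
insert 2 at 0 → [2, 7, 7, 0, 4, 8]
insert 2 at 2 → [2, 7, 2, 7, 0, 4, 8]
seq[6] = seq[5]-seq[0] = 4-2 = 2 → [2, 7, 2, 7, 0, 4, 2]
seq[1] = 4 → [2, 4, 2, 7, 0, 4, 2]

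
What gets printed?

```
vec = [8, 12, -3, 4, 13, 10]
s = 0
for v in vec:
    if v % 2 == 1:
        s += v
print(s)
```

v=8: not odd
v=12: not odd
v=-3: odd, s = 0+(-3) = -3
v=4: not odd
v=13: odd, s = (-3)+13 = 10
v=10: not odd

10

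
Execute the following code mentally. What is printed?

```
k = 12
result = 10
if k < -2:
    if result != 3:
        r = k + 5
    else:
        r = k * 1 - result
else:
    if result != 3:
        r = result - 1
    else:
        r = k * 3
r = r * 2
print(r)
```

18

k=12, result=10
k < -2 is False; result != 3 is True
→ r = result - 1 = 9
r = 9*2 = 18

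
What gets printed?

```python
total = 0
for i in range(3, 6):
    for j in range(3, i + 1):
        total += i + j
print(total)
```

i=3,j=3: total = 0+6 = 6
i=4,j=3: total = 6+7 = 13
i=4,j=4: total = 13+8 = 21
i=5,j=3: total = 21+8 = 29
i=5,j=4: total = 29+9 = 38
i=5,j=5: total = 38+10 = 48

48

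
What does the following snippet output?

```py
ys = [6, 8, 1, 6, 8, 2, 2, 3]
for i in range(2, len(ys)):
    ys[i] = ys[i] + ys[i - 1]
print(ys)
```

[6, 8, 9, 15, 23, 25, 27, 30]

i=2: ys[2] = 1+8 = 9 → [6, 8, 9, 6, 8, 2, 2, 3]
i=3: ys[3] = 6+9 = 15 → [6, 8, 9, 15, 8, 2, 2, 3]
i=4: ys[4] = 8+15 = 23 → [6, 8, 9, 15, 23, 2, 2, 3]
i=5: ys[5] = 2+23 = 25 → [6, 8, 9, 15, 23, 25, 2, 3]
i=6: ys[6] = 2+25 = 27 → [6, 8, 9, 15, 23, 25, 27, 3]
i=7: ys[7] = 3+27 = 30 → [6, 8, 9, 15, 23, 25, 27, 30]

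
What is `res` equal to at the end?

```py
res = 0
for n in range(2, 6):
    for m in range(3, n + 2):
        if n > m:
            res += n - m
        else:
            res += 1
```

11

n=2,m=3: not 2>3, res = 0+1 = 1
n=3,m=3: not 3>3, res = 1+1 = 2
n=3,m=4: not 3>4, res = 2+1 = 3
n=4,m=3: 4>3, res = 3+1 = 4
n=4,m=4: not 4>4, res = 4+1 = 5
n=4,m=5: not 4>5, res = 5+1 = 6
n=5,m=3: 5>3, res = 6+2 = 8
n=5,m=4: 5>4, res = 8+1 = 9
n=5,m=5: not 5>5, res = 9+1 = 10
n=5,m=6: not 5>6, res = 10+1 = 11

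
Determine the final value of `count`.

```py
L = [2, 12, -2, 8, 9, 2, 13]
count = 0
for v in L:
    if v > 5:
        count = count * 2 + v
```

v=2: not >5
v=12: >5, count = 0*2+12 = 12
v=-2: not >5
v=8: >5, count = 12*2+8 = 32
v=9: >5, count = 32*2+9 = 73
v=2: not >5
v=13: >5, count = 73*2+13 = 159

159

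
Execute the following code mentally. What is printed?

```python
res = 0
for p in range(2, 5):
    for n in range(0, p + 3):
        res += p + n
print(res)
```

p=2,n=0: res = 0+2 = 2
p=2,n=1: res = 2+3 = 5
p=2,n=2: res = 5+4 = 9
p=2,n=3: res = 9+5 = 14
p=2,n=4: res = 14+6 = 20
p=3,n=0: res = 20+3 = 23
p=3,n=1: res = 23+4 = 27
p=3,n=2: res = 27+5 = 32
p=3,n=3: res = 32+6 = 38
p=3,n=4: res = 38+7 = 45
p=3,n=5: res = 45+8 = 53
p=4,n=0: res = 53+4 = 57
p=4,n=1: res = 57+5 = 62
p=4,n=2: res = 62+6 = 68
p=4,n=3: res = 68+7 = 75
p=4,n=4: res = 75+8 = 83
p=4,n=5: res = 83+9 = 92
p=4,n=6: res = 92+10 = 102

102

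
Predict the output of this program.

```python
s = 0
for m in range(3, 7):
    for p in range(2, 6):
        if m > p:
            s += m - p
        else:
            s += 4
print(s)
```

m=3,p=2: 3>2, s = 0+1 = 1
m=3,p=3: not 3>3, s = 1+4 = 5
m=3,p=4: not 3>4, s = 5+4 = 9
m=3,p=5: not 3>5, s = 9+4 = 13
m=4,p=2: 4>2, s = 13+2 = 15
m=4,p=3: 4>3, s = 15+1 = 16
m=4,p=4: not 4>4, s = 16+4 = 20
m=4,p=5: not 4>5, s = 20+4 = 24
m=5,p=2: 5>2, s = 24+3 = 27
m=5,p=3: 5>3, s = 27+2 = 29
m=5,p=4: 5>4, s = 29+1 = 30
m=5,p=5: not 5>5, s = 30+4 = 34
m=6,p=2: 6>2, s = 34+4 = 38
m=6,p=3: 6>3, s = 38+3 = 41
m=6,p=4: 6>4, s = 41+2 = 43
m=6,p=5: 6>5, s = 43+1 = 44

44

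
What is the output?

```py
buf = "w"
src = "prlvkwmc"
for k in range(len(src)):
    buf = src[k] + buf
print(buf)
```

cmwkvlrpw

k=0: prepend 'p' → 'pw'
k=1: prepend 'r' → 'rpw'
k=2: prepend 'l' → 'lrpw'
k=3: prepend 'v' → 'vlrpw'
k=4: prepend 'k' → 'kvlrpw'
k=5: prepend 'w' → 'wkvlrpw'
k=6: prepend 'm' → 'mwkvlrpw'
k=7: prepend 'c' → 'cmwkvlrpw'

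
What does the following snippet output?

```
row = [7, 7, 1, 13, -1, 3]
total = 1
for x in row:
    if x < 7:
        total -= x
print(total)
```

-2

x=7: not <7
x=7: not <7
x=1: <7, total = 1-1 = 0
x=13: not <7
x=-1: <7, total = 0-(-1) = 1
x=3: <7, total = 1-3 = -2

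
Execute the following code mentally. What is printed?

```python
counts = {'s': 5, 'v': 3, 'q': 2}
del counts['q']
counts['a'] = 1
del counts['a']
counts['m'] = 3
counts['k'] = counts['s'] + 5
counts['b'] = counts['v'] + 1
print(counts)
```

{'s': 5, 'v': 3, 'm': 3, 'k': 10, 'b': 4}

del 'q' → {'s': 5, 'v': 3}
counts['a'] = 1 → {'s': 5, 'v': 3, 'a': 1}
del 'a' → {'s': 5, 'v': 3}
counts['m'] = 3 → {'s': 5, 'v': 3, 'm': 3}
counts['k'] = counts['s']+5 = 10 → {'s': 5, 'v': 3, 'm': 3, 'k': 10}
counts['b'] = counts['v']+1 = 4 → {'s': 5, 'v': 3, 'm': 3, 'k': 10, 'b': 4}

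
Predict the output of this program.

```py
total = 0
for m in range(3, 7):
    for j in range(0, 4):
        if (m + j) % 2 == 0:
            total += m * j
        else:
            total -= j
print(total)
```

40

m=3,j=0: odd sum, total = 0-0 = 0
m=3,j=1: even sum, total = 0+3 = 3
m=3,j=2: odd sum, total = 3-2 = 1
m=3,j=3: even sum, total = 1+9 = 10
m=4,j=0: even sum, total = 10+0 = 10
m=4,j=1: odd sum, total = 10-1 = 9
m=4,j=2: even sum, total = 9+8 = 17
m=4,j=3: odd sum, total = 17-3 = 14
m=5,j=0: odd sum, total = 14-0 = 14
m=5,j=1: even sum, total = 14+5 = 19
m=5,j=2: odd sum, total = 19-2 = 17
m=5,j=3: even sum, total = 17+15 = 32
m=6,j=0: even sum, total = 32+0 = 32
m=6,j=1: odd sum, total = 32-1 = 31
m=6,j=2: even sum, total = 31+12 = 43
m=6,j=3: odd sum, total = 43-3 = 40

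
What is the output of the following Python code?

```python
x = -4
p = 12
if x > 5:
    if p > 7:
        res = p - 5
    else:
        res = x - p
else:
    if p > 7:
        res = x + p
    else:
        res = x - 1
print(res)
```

8

x=-4, p=12
x > 5 is False; p > 7 is True
→ res = x + p = 8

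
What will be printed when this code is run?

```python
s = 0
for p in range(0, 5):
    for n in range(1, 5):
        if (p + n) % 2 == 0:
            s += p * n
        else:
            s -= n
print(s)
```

28

p=0,n=1: odd sum, s = 0-1 = -1
p=0,n=2: even sum, s = (-1)+0 = -1
p=0,n=3: odd sum, s = (-1)-3 = -4
p=0,n=4: even sum, s = (-4)+0 = -4
p=1,n=1: even sum, s = (-4)+1 = -3
p=1,n=2: odd sum, s = (-3)-2 = -5
p=1,n=3: even sum, s = (-5)+3 = -2
p=1,n=4: odd sum, s = (-2)-4 = -6
p=2,n=1: odd sum, s = (-6)-1 = -7
p=2,n=2: even sum, s = (-7)+4 = -3
p=2,n=3: odd sum, s = (-3)-3 = -6
p=2,n=4: even sum, s = (-6)+8 = 2
p=3,n=1: even sum, s = 2+3 = 5
p=3,n=2: odd sum, s = 5-2 = 3
p=3,n=3: even sum, s = 3+9 = 12
p=3,n=4: odd sum, s = 12-4 = 8
p=4,n=1: odd sum, s = 8-1 = 7
p=4,n=2: even sum, s = 7+8 = 15
p=4,n=3: odd sum, s = 15-3 = 12
p=4,n=4: even sum, s = 12+16 = 28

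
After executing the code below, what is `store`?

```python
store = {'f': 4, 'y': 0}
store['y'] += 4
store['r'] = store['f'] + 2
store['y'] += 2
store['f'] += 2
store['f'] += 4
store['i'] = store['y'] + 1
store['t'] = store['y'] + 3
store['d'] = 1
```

{'f': 10, 'y': 6, 'r': 6, 'i': 7, 't': 9, 'd': 1}

store['y'] = 0+4 = 4 → {'f': 4, 'y': 4}
store['r'] = store['f']+2 = 6 → {'f': 4, 'y': 4, 'r': 6}
store['y'] = 4+2 = 6 → {'f': 4, 'y': 6, 'r': 6}
store['f'] = 4+2 = 6 → {'f': 6, 'y': 6, 'r': 6}
store['f'] = 6+4 = 10 → {'f': 10, 'y': 6, 'r': 6}
store['i'] = store['y']+1 = 7 → {'f': 10, 'y': 6, 'r': 6, 'i': 7}
store['t'] = store['y']+3 = 9 → {'f': 10, 'y': 6, 'r': 6, 'i': 7, 't': 9}
store['d'] = 1 → {'f': 10, 'y': 6, 'r': 6, 'i': 7, 't': 9, 'd': 1}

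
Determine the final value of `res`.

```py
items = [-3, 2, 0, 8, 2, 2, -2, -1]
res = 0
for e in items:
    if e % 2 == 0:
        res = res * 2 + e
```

e=-3: not even
e=2: even, res = 0*2+2 = 2
e=0: even, res = 2*2+0 = 4
e=8: even, res = 4*2+8 = 16
e=2: even, res = 16*2+2 = 34
e=2: even, res = 34*2+2 = 70
e=-2: even, res = 70*2+(-2) = 138
e=-1: not even

138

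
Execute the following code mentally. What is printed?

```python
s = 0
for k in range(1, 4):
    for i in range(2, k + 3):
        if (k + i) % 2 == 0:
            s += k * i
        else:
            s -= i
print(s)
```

28

k=1,i=2: odd sum, s = 0-2 = -2
k=1,i=3: even sum, s = (-2)+3 = 1
k=2,i=2: even sum, s = 1+4 = 5
k=2,i=3: odd sum, s = 5-3 = 2
k=2,i=4: even sum, s = 2+8 = 10
k=3,i=2: odd sum, s = 10-2 = 8
k=3,i=3: even sum, s = 8+9 = 17
k=3,i=4: odd sum, s = 17-4 = 13
k=3,i=5: even sum, s = 13+15 = 28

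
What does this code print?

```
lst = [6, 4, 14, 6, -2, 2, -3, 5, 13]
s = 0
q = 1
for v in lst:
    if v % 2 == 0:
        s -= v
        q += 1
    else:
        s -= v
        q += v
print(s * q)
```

-990

v=6: even, s = 0-6 = -6; q=2
v=4: even, s = (-6)-4 = -10; q=3
v=14: even, s = (-10)-14 = -24; q=4
v=6: even, s = (-24)-6 = -30; q=5
v=-2: even, s = (-30)-(-2) = -28; q=6
v=2: even, s = (-28)-2 = -30; q=7
v=-3: not even, s = (-30)-(-3) = -27; q=4
v=5: not even, s = (-27)-5 = -32; q=9
v=13: not even, s = (-32)-13 = -45; q=22
s*q = (-45)*22 = -990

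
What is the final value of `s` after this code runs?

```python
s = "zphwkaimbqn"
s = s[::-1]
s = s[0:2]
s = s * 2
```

reverse → 'nqbmiakwhpz'
slice [0:2] → 'nq'
repeat ×2 → 'nqnq'

'nqnq'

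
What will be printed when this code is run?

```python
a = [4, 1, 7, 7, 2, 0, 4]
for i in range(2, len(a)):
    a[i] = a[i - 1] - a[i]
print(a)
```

i=2: a[2] = 1-7 = -6 → [4, 1, -6, 7, 2, 0, 4]
i=3: a[3] = (-6)-7 = -13 → [4, 1, -6, -13, 2, 0, 4]
i=4: a[4] = (-13)-2 = -15 → [4, 1, -6, -13, -15, 0, 4]
i=5: a[5] = (-15)-0 = -15 → [4, 1, -6, -13, -15, -15, 4]
i=6: a[6] = (-15)-4 = -19 → [4, 1, -6, -13, -15, -15, -19]

[4, 1, -6, -13, -15, -15, -19]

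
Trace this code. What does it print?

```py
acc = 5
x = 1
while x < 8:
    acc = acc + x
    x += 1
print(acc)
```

33

x=1: acc = 5+1 = 6
x=2: acc = 6+2 = 8
x=3: acc = 8+3 = 11
x=4: acc = 11+4 = 15
x=5: acc = 15+5 = 20
x=6: acc = 20+6 = 26
x=7: acc = 26+7 = 33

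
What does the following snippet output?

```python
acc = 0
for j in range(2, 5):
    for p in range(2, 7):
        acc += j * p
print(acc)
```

j=2,p=2: acc = 0+4 = 4
j=2,p=3: acc = 4+6 = 10
j=2,p=4: acc = 10+8 = 18
j=2,p=5: acc = 18+10 = 28
j=2,p=6: acc = 28+12 = 40
j=3,p=2: acc = 40+6 = 46
j=3,p=3: acc = 46+9 = 55
j=3,p=4: acc = 55+12 = 67
j=3,p=5: acc = 67+15 = 82
j=3,p=6: acc = 82+18 = 100
j=4,p=2: acc = 100+8 = 108
j=4,p=3: acc = 108+12 = 120
j=4,p=4: acc = 120+16 = 136
j=4,p=5: acc = 136+20 = 156
j=4,p=6: acc = 156+24 = 180

180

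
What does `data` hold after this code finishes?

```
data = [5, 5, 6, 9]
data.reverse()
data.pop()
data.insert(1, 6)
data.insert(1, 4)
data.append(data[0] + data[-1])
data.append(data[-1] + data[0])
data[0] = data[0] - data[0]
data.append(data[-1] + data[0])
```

reverse → [9, 6, 5, 5]
pop() removes 5 → [9, 6, 5]
insert 6 at 1 → [9, 6, 6, 5]
insert 4 at 1 → [9, 4, 6, 6, 5]
append data[0]+data[-1] = 9+5 = 14 → [9, 4, 6, 6, 5, 14]
append data[-1]+data[0] = 14+9 = 23 → [9, 4, 6, 6, 5, 14, 23]
data[0] = data[0]-data[0] = 9-9 = 0 → [0, 4, 6, 6, 5, 14, 23]
append data[-1]+data[0] = 23+0 = 23 → [0, 4, 6, 6, 5, 14, 23, 23]

[0, 4, 6, 6, 5, 14, 23, 23]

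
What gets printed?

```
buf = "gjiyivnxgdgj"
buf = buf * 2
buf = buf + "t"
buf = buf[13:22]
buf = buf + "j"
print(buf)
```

repeat ×2 → 'gjiyivnxgdgjgjiyivnxgdgj'
+ 't' → 'gjiyivnxgdgjgjiyivnxgdgjt'
slice [13:22] → 'jiyivnxgd'
+ 'j' → 'jiyivnxgdj'

jiyivnxgdj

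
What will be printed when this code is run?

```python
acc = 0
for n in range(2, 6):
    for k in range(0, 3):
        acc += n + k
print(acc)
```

54

n=2,k=0: acc = 0+2 = 2
n=2,k=1: acc = 2+3 = 5
n=2,k=2: acc = 5+4 = 9
n=3,k=0: acc = 9+3 = 12
n=3,k=1: acc = 12+4 = 16
n=3,k=2: acc = 16+5 = 21
n=4,k=0: acc = 21+4 = 25
n=4,k=1: acc = 25+5 = 30
n=4,k=2: acc = 30+6 = 36
n=5,k=0: acc = 36+5 = 41
n=5,k=1: acc = 41+6 = 47
n=5,k=2: acc = 47+7 = 54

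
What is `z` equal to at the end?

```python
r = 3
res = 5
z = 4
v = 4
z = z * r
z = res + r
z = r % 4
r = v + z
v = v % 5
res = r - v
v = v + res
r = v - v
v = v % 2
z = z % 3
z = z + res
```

z = 4*3 = 12
z = 5+3 = 8
z = 3%4 = 3
r = 4+3 = 7
v = 4%5 = 4
res = 7-4 = 3
v = 4+3 = 7
r = 7-7 = 0
v = 7%2 = 1
z = 3%3 = 0
z = 0+3 = 3

3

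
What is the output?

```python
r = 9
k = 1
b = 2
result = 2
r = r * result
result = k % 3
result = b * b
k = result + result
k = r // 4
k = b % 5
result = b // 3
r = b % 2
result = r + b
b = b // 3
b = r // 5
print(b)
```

0

r = 9*2 = 18
result = 1%3 = 1
result = 2*2 = 4
k = 4+4 = 8
k = 18//4 = 4
k = 2%5 = 2
result = 2//3 = 0
r = 2%2 = 0
result = 0+2 = 2
b = 2//3 = 0
b = 0//5 = 0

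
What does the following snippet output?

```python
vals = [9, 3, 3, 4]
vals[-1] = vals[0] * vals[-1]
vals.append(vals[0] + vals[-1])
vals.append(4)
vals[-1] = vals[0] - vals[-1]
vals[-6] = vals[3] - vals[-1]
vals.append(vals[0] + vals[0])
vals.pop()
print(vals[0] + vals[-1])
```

vals[-1] = vals[0]*vals[-1] = 9*4 = 36 → [9, 3, 3, 36]
append vals[0]+vals[-1] = 9+36 = 45 → [9, 3, 3, 36, 45]
append 4 → [9, 3, 3, 36, 45, 4]
vals[-1] = vals[0]-vals[-1] = 9-4 = 5 → [9, 3, 3, 36, 45, 5]
vals[-6] = vals[3]-vals[-1] = 36-5 = 31 → [31, 3, 3, 36, 45, 5]
append vals[0]+vals[0] = 31+31 = 62 → [31, 3, 3, 36, 45, 5, 62]
pop() removes 62 → [31, 3, 3, 36, 45, 5]
vals[0]+vals[-1] = 31+5 = 36

36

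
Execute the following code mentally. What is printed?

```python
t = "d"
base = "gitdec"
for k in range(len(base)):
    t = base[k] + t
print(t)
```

k=0: prepend 'g' → 'gd'
k=1: prepend 'i' → 'igd'
k=2: prepend 't' → 'tigd'
k=3: prepend 'd' → 'dtigd'
k=4: prepend 'e' → 'edtigd'
k=5: prepend 'c' → 'cedtigd'

cedtigd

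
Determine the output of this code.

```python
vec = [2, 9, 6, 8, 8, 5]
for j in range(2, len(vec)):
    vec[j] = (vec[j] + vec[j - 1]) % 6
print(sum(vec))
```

20

j=2: vec[2] = (6+9)%6 = 3 → [2, 9, 3, 8, 8, 5]
j=3: vec[3] = (8+3)%6 = 5 → [2, 9, 3, 5, 8, 5]
j=4: vec[4] = (8+5)%6 = 1 → [2, 9, 3, 5, 1, 5]
j=5: vec[5] = (5+1)%6 = 0 → [2, 9, 3, 5, 1, 0]
sum = 20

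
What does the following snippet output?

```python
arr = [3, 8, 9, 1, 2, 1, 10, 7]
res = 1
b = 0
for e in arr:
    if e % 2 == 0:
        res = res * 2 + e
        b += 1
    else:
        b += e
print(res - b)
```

e=3: not even; b=3
e=8: even, res = 1*2+8 = 10; b=4
e=9: not even; b=13
e=1: not even; b=14
e=2: even, res = 10*2+2 = 22; b=15
e=1: not even; b=16
e=10: even, res = 22*2+10 = 54; b=17
e=7: not even; b=24
res-b = 54-24 = 30

30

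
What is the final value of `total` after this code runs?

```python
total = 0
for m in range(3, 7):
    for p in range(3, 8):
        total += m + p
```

190

m=3,p=3: total = 0+6 = 6
m=3,p=4: total = 6+7 = 13
m=3,p=5: total = 13+8 = 21
m=3,p=6: total = 21+9 = 30
m=3,p=7: total = 30+10 = 40
m=4,p=3: total = 40+7 = 47
m=4,p=4: total = 47+8 = 55
m=4,p=5: total = 55+9 = 64
m=4,p=6: total = 64+10 = 74
m=4,p=7: total = 74+11 = 85
m=5,p=3: total = 85+8 = 93
m=5,p=4: total = 93+9 = 102
m=5,p=5: total = 102+10 = 112
m=5,p=6: total = 112+11 = 123
m=5,p=7: total = 123+12 = 135
m=6,p=3: total = 135+9 = 144
m=6,p=4: total = 144+10 = 154
m=6,p=5: total = 154+11 = 165
m=6,p=6: total = 165+12 = 177
m=6,p=7: total = 177+13 = 190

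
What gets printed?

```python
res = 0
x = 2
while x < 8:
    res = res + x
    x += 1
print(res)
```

27

x=2: res = 0+2 = 2
x=3: res = 2+3 = 5
x=4: res = 5+4 = 9
x=5: res = 9+5 = 14
x=6: res = 14+6 = 20
x=7: res = 20+7 = 27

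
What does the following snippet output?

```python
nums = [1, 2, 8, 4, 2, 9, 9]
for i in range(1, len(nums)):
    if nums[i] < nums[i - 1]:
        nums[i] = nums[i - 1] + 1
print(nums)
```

i=1: 2>=1, unchanged → [1, 2, 8, 4, 2, 9, 9]
i=2: 8>=2, unchanged → [1, 2, 8, 4, 2, 9, 9]
i=3: 4<8, nums[3] = 8+1 = 9 → [1, 2, 8, 9, 2, 9, 9]
i=4: 2<9, nums[4] = 9+1 = 10 → [1, 2, 8, 9, 10, 9, 9]
i=5: 9<10, nums[5] = 10+1 = 11 → [1, 2, 8, 9, 10, 11, 9]
i=6: 9<11, nums[6] = 11+1 = 12 → [1, 2, 8, 9, 10, 11, 12]

[1, 2, 8, 9, 10, 11, 12]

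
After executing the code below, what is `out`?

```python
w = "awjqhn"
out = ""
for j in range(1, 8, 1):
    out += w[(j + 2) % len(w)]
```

j=1: add w[3]='q' → 'q'
j=2: add w[4]='h' → 'qh'
j=3: add w[5]='n' → 'qhn'
j=4: add w[0]='a' → 'qhna'
j=5: add w[1]='w' → 'qhnaw'
j=6: add w[2]='j' → 'qhnawj'
j=7: add w[3]='q' → 'qhnawjq'

'qhnawjq'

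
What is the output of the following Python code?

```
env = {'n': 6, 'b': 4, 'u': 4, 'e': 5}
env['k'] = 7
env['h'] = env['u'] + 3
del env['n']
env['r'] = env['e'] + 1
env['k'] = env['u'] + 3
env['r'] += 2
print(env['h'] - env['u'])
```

env['k'] = 7 → {'n': 6, 'b': 4, 'u': 4, 'e': 5, 'k': 7}
env['h'] = env['u']+3 = 7 → {'n': 6, 'b': 4, 'u': 4, 'e': 5, 'k': 7, 'h': 7}
del 'n' → {'b': 4, 'u': 4, 'e': 5, 'k': 7, 'h': 7}
env['r'] = env['e']+1 = 6 → {'b': 4, 'u': 4, 'e': 5, 'k': 7, 'h': 7, 'r': 6}
env['k'] = env['u']+3 = 7 → {'b': 4, 'u': 4, 'e': 5, 'k': 7, 'h': 7, 'r': 6}
env['r'] = 6+2 = 8 → {'b': 4, 'u': 4, 'e': 5, 'k': 7, 'h': 7, 'r': 8}
env['h']-env['u'] = 7-4 = 3

3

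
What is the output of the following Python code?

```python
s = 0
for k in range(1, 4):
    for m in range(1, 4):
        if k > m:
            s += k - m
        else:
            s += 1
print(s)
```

k=1,m=1: not 1>1, s = 0+1 = 1
k=1,m=2: not 1>2, s = 1+1 = 2
k=1,m=3: not 1>3, s = 2+1 = 3
k=2,m=1: 2>1, s = 3+1 = 4
k=2,m=2: not 2>2, s = 4+1 = 5
k=2,m=3: not 2>3, s = 5+1 = 6
k=3,m=1: 3>1, s = 6+2 = 8
k=3,m=2: 3>2, s = 8+1 = 9
k=3,m=3: not 3>3, s = 9+1 = 10

10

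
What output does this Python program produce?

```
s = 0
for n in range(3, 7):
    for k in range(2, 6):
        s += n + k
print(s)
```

n=3,k=2: s = 0+5 = 5
n=3,k=3: s = 5+6 = 11
n=3,k=4: s = 11+7 = 18
n=3,k=5: s = 18+8 = 26
n=4,k=2: s = 26+6 = 32
n=4,k=3: s = 32+7 = 39
n=4,k=4: s = 39+8 = 47
n=4,k=5: s = 47+9 = 56
n=5,k=2: s = 56+7 = 63
n=5,k=3: s = 63+8 = 71
n=5,k=4: s = 71+9 = 80
n=5,k=5: s = 80+10 = 90
n=6,k=2: s = 90+8 = 98
n=6,k=3: s = 98+9 = 107
n=6,k=4: s = 107+10 = 117
n=6,k=5: s = 117+11 = 128

128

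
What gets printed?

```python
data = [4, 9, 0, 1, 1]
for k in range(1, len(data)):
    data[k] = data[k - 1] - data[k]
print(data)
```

[4, -5, -5, -6, -7]

k=1: data[1] = 4-9 = -5 → [4, -5, 0, 1, 1]
k=2: data[2] = (-5)-0 = -5 → [4, -5, -5, 1, 1]
k=3: data[3] = (-5)-1 = -6 → [4, -5, -5, -6, 1]
k=4: data[4] = (-6)-1 = -7 → [4, -5, -5, -6, -7]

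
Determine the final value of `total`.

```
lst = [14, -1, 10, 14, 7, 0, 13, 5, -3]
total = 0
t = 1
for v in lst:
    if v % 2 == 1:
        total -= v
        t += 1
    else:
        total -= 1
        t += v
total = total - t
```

v=14: not odd, total = 0-1 = -1; t=15
v=-1: odd, total = (-1)-(-1) = 0; t=16
v=10: not odd, total = 0-1 = -1; t=26
v=14: not odd, total = (-1)-1 = -2; t=40
v=7: odd, total = (-2)-7 = -9; t=41
v=0: not odd, total = (-9)-1 = -10; t=41
v=13: odd, total = (-10)-13 = -23; t=42
v=5: odd, total = (-23)-5 = -28; t=43
v=-3: odd, total = (-28)-(-3) = -25; t=44
total-t = (-25)-44 = -69

-69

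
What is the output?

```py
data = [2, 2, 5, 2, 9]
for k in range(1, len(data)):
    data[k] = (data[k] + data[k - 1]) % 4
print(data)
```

[2, 0, 1, 3, 0]

k=1: data[1] = (2+2)%4 = 0 → [2, 0, 5, 2, 9]
k=2: data[2] = (5+0)%4 = 1 → [2, 0, 1, 2, 9]
k=3: data[3] = (2+1)%4 = 3 → [2, 0, 1, 3, 9]
k=4: data[4] = (9+3)%4 = 0 → [2, 0, 1, 3, 0]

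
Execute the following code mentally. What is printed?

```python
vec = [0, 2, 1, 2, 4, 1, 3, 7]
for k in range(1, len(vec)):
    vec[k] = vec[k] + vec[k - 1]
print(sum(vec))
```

62

k=1: vec[1] = 2+0 = 2 → [0, 2, 1, 2, 4, 1, 3, 7]
k=2: vec[2] = 1+2 = 3 → [0, 2, 3, 2, 4, 1, 3, 7]
k=3: vec[3] = 2+3 = 5 → [0, 2, 3, 5, 4, 1, 3, 7]
k=4: vec[4] = 4+5 = 9 → [0, 2, 3, 5, 9, 1, 3, 7]
k=5: vec[5] = 1+9 = 10 → [0, 2, 3, 5, 9, 10, 3, 7]
k=6: vec[6] = 3+10 = 13 → [0, 2, 3, 5, 9, 10, 13, 7]
k=7: vec[7] = 7+13 = 20 → [0, 2, 3, 5, 9, 10, 13, 20]
sum = 62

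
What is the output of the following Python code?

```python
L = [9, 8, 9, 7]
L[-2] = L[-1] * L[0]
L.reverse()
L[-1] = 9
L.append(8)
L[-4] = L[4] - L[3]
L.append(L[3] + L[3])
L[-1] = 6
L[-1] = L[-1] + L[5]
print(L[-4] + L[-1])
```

L[-2] = L[-1]*L[0] = 7*9 = 63 → [9, 8, 63, 7]
reverse → [7, 63, 8, 9]
L[-1] = 9 → [7, 63, 8, 9]
append 8 → [7, 63, 8, 9, 8]
L[-4] = L[4]-L[3] = 8-9 = -1 → [7, -1, 8, 9, 8]
append L[3]+L[3] = 9+9 = 18 → [7, -1, 8, 9, 8, 18]
L[-1] = 6 → [7, -1, 8, 9, 8, 6]
L[-1] = L[-1]+L[5] = 6+6 = 12 → [7, -1, 8, 9, 8, 12]
L[-4]+L[-1] = 8+12 = 20

20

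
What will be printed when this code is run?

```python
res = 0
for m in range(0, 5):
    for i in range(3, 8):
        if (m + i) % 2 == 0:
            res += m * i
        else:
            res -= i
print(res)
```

m=0,i=3: odd sum, res = 0-3 = -3
m=0,i=4: even sum, res = (-3)+0 = -3
m=0,i=5: odd sum, res = (-3)-5 = -8
m=0,i=6: even sum, res = (-8)+0 = -8
m=0,i=7: odd sum, res = (-8)-7 = -15
m=1,i=3: even sum, res = (-15)+3 = -12
m=1,i=4: odd sum, res = (-12)-4 = -16
m=1,i=5: even sum, res = (-16)+5 = -11
m=1,i=6: odd sum, res = (-11)-6 = -17
m=1,i=7: even sum, res = (-17)+7 = -10
m=2,i=3: odd sum, res = (-10)-3 = -13
m=2,i=4: even sum, res = (-13)+8 = -5
m=2,i=5: odd sum, res = (-5)-5 = -10
m=2,i=6: even sum, res = (-10)+12 = 2
m=2,i=7: odd sum, res = 2-7 = -5
m=3,i=3: even sum, res = (-5)+9 = 4
m=3,i=4: odd sum, res = 4-4 = 0
m=3,i=5: even sum, res = 0+15 = 15
m=3,i=6: odd sum, res = 15-6 = 9
m=3,i=7: even sum, res = 9+21 = 30
m=4,i=3: odd sum, res = 30-3 = 27
m=4,i=4: even sum, res = 27+16 = 43
m=4,i=5: odd sum, res = 43-5 = 38
m=4,i=6: even sum, res = 38+24 = 62
m=4,i=7: odd sum, res = 62-7 = 55

55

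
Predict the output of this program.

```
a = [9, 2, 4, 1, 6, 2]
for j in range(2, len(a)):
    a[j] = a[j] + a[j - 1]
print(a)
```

j=2: a[2] = 4+2 = 6 → [9, 2, 6, 1, 6, 2]
j=3: a[3] = 1+6 = 7 → [9, 2, 6, 7, 6, 2]
j=4: a[4] = 6+7 = 13 → [9, 2, 6, 7, 13, 2]
j=5: a[5] = 2+13 = 15 → [9, 2, 6, 7, 13, 15]

[9, 2, 6, 7, 13, 15]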